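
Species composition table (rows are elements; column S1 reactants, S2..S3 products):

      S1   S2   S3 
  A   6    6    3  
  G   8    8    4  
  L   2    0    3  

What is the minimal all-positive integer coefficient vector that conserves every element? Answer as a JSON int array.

A: 3·6 = 18 | 2·6+2·3 = 18
G: 3·8 = 24 | 2·8+2·4 = 24
L: 3·2 = 6 | 2·0+2·3 = 6
gcd(3,2,2) = 1

Coefficients: [3, 2, 2]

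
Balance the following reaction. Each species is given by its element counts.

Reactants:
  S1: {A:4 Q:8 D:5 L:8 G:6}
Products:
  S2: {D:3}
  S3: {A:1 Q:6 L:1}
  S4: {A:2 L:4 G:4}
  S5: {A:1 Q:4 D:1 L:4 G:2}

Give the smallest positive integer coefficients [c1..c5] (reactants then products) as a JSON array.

A: 4·4 = 16 | 6·0+4·1+5·2+2·1 = 16
Q: 4·8 = 32 | 6·0+4·6+5·0+2·4 = 32
D: 4·5 = 20 | 6·3+4·0+5·0+2·1 = 20
L: 4·8 = 32 | 6·0+4·1+5·4+2·4 = 32
G: 4·6 = 24 | 6·0+4·0+5·4+2·2 = 24
gcd(4,6,4,5,2) = 1

Coefficients: [4, 6, 4, 5, 2]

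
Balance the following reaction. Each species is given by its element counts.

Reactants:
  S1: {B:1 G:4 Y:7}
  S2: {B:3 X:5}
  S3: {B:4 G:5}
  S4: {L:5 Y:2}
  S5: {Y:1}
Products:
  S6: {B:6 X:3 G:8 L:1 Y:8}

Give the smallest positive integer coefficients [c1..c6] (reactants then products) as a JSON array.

B: 5·1+3·3+4·4+1·0+3·0 = 30 | 5·6 = 30
X: 5·0+3·5+4·0+1·0+3·0 = 15 | 5·3 = 15
G: 5·4+3·0+4·5+1·0+3·0 = 40 | 5·8 = 40
L: 5·0+3·0+4·0+1·5+3·0 = 5 | 5·1 = 5
Y: 5·7+3·0+4·0+1·2+3·1 = 40 | 5·8 = 40
gcd(5,3,4,1,3,5) = 1

Coefficients: [5, 3, 4, 1, 3, 5]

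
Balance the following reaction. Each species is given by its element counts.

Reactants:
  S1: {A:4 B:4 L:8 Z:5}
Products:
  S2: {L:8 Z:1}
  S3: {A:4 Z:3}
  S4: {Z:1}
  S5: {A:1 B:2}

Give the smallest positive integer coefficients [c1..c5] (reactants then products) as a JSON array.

A: 2·4 = 8 | 2·0+1·4+5·0+4·1 = 8
B: 2·4 = 8 | 2·0+1·0+5·0+4·2 = 8
L: 2·8 = 16 | 2·8+1·0+5·0+4·0 = 16
Z: 2·5 = 10 | 2·1+1·3+5·1+4·0 = 10
gcd(2,2,1,5,4) = 1

Coefficients: [2, 2, 1, 5, 4]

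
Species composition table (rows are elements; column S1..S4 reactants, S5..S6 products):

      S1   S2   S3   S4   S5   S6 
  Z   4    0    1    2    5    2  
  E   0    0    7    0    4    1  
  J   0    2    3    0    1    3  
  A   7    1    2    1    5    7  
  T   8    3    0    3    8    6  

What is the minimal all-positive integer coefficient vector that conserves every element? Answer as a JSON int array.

Z: 6·4+3·0+4·1+5·2 = 38 | 6·5+4·2 = 38
E: 6·0+3·0+4·7+5·0 = 28 | 6·4+4·1 = 28
J: 6·0+3·2+4·3+5·0 = 18 | 6·1+4·3 = 18
A: 6·7+3·1+4·2+5·1 = 58 | 6·5+4·7 = 58
T: 6·8+3·3+4·0+5·3 = 72 | 6·8+4·6 = 72
gcd(6,3,4,5,6,4) = 1

Coefficients: [6, 3, 4, 5, 6, 4]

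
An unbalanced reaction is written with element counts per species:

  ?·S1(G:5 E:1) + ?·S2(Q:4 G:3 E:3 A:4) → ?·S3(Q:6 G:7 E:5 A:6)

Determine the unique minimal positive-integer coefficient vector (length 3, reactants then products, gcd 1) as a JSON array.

Coefficients: [1, 3, 2]

Q: 1·0+3·4 = 12 | 2·6 = 12
G: 1·5+3·3 = 14 | 2·7 = 14
E: 1·1+3·3 = 10 | 2·5 = 10
A: 1·0+3·4 = 12 | 2·6 = 12
gcd(1,3,2) = 1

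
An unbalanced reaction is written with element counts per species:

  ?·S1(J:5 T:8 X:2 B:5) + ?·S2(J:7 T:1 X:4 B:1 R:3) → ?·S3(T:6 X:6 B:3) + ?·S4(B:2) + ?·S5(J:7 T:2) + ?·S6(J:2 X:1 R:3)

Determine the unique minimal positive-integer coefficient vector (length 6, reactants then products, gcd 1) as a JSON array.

Coefficients: [3, 4, 3, 5, 5, 4]

J: 3·5+4·7 = 43 | 3·0+5·0+5·7+4·2 = 43
T: 3·8+4·1 = 28 | 3·6+5·0+5·2+4·0 = 28
X: 3·2+4·4 = 22 | 3·6+5·0+5·0+4·1 = 22
B: 3·5+4·1 = 19 | 3·3+5·2+5·0+4·0 = 19
R: 3·0+4·3 = 12 | 3·0+5·0+5·0+4·3 = 12
gcd(3,4,3,5,5,4) = 1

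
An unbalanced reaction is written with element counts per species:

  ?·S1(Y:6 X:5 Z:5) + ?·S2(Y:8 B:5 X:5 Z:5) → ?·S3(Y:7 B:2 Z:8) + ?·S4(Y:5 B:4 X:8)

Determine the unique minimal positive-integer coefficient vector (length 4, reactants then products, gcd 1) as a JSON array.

Y: 2·6+6·8 = 60 | 5·7+5·5 = 60
B: 2·0+6·5 = 30 | 5·2+5·4 = 30
X: 2·5+6·5 = 40 | 5·0+5·8 = 40
Z: 2·5+6·5 = 40 | 5·8+5·0 = 40
gcd(2,6,5,5) = 1

Coefficients: [2, 6, 5, 5]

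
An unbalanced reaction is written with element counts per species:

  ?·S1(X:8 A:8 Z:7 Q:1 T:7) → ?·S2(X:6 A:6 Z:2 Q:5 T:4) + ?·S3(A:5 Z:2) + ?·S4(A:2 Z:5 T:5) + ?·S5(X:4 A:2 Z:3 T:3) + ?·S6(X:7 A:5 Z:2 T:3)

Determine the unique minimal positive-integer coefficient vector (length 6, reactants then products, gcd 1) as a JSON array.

Coefficients: [5, 1, 2, 2, 5, 2]

X: 5·8 = 40 | 1·6+2·0+2·0+5·4+2·7 = 40
A: 5·8 = 40 | 1·6+2·5+2·2+5·2+2·5 = 40
Z: 5·7 = 35 | 1·2+2·2+2·5+5·3+2·2 = 35
Q: 5·1 = 5 | 1·5+2·0+2·0+5·0+2·0 = 5
T: 5·7 = 35 | 1·4+2·0+2·5+5·3+2·3 = 35
gcd(5,1,2,2,5,2) = 1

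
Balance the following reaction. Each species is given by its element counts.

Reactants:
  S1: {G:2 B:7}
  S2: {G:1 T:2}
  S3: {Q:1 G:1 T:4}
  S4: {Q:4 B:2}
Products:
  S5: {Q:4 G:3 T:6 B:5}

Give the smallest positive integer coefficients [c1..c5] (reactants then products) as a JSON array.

Coefficients: [2, 4, 4, 3, 4]

Q: 2·0+4·0+4·1+3·4 = 16 | 4·4 = 16
G: 2·2+4·1+4·1+3·0 = 12 | 4·3 = 12
T: 2·0+4·2+4·4+3·0 = 24 | 4·6 = 24
B: 2·7+4·0+4·0+3·2 = 20 | 4·5 = 20
gcd(2,4,4,3,4) = 1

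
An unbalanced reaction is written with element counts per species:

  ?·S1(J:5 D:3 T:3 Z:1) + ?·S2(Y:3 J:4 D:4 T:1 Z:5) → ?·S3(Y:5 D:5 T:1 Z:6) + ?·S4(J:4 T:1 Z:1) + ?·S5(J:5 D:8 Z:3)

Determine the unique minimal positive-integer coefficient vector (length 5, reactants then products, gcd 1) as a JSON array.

Y: 1·0+5·3 = 15 | 3·5+5·0+1·0 = 15
J: 1·5+5·4 = 25 | 3·0+5·4+1·5 = 25
D: 1·3+5·4 = 23 | 3·5+5·0+1·8 = 23
T: 1·3+5·1 = 8 | 3·1+5·1+1·0 = 8
Z: 1·1+5·5 = 26 | 3·6+5·1+1·3 = 26
gcd(1,5,3,5,1) = 1

Coefficients: [1, 5, 3, 5, 1]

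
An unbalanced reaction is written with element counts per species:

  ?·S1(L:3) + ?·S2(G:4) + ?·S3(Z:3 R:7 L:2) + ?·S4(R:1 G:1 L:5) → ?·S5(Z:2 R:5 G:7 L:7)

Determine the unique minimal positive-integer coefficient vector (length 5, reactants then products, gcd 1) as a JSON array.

Z: 4·0+5·0+2·3+1·0 = 6 | 3·2 = 6
R: 4·0+5·0+2·7+1·1 = 15 | 3·5 = 15
G: 4·0+5·4+2·0+1·1 = 21 | 3·7 = 21
L: 4·3+5·0+2·2+1·5 = 21 | 3·7 = 21
gcd(4,5,2,1,3) = 1

Coefficients: [4, 5, 2, 1, 3]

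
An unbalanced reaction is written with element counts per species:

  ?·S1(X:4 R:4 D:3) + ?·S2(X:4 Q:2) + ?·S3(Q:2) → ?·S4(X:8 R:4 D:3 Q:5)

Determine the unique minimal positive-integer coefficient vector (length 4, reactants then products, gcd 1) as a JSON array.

Coefficients: [2, 2, 3, 2]

X: 2·4+2·4+3·0 = 16 | 2·8 = 16
R: 2·4+2·0+3·0 = 8 | 2·4 = 8
D: 2·3+2·0+3·0 = 6 | 2·3 = 6
Q: 2·0+2·2+3·2 = 10 | 2·5 = 10
gcd(2,2,3,2) = 1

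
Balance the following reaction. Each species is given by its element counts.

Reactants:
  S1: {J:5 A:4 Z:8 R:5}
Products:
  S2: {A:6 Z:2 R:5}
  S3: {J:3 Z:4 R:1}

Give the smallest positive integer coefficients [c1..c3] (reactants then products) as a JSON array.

J: 3·5 = 15 | 2·0+5·3 = 15
A: 3·4 = 12 | 2·6+5·0 = 12
Z: 3·8 = 24 | 2·2+5·4 = 24
R: 3·5 = 15 | 2·5+5·1 = 15
gcd(3,2,5) = 1

Coefficients: [3, 2, 5]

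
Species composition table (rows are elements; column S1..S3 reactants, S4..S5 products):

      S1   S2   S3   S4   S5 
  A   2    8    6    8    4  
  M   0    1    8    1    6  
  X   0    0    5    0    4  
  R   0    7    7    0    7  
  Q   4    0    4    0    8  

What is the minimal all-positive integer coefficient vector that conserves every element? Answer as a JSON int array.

A: 6·2+1·8+4·6 = 44 | 3·8+5·4 = 44
M: 6·0+1·1+4·8 = 33 | 3·1+5·6 = 33
X: 6·0+1·0+4·5 = 20 | 3·0+5·4 = 20
R: 6·0+1·7+4·7 = 35 | 3·0+5·7 = 35
Q: 6·4+1·0+4·4 = 40 | 3·0+5·8 = 40
gcd(6,1,4,3,5) = 1

Coefficients: [6, 1, 4, 3, 5]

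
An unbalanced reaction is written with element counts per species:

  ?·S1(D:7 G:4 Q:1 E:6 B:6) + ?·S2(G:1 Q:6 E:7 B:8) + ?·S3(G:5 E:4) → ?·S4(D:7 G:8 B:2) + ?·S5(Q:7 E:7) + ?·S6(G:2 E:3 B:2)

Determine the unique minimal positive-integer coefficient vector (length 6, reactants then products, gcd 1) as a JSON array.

Coefficients: [1, 1, 3, 1, 1, 6]

D: 1·7+1·0+3·0 = 7 | 1·7+1·0+6·0 = 7
G: 1·4+1·1+3·5 = 20 | 1·8+1·0+6·2 = 20
Q: 1·1+1·6+3·0 = 7 | 1·0+1·7+6·0 = 7
E: 1·6+1·7+3·4 = 25 | 1·0+1·7+6·3 = 25
B: 1·6+1·8+3·0 = 14 | 1·2+1·0+6·2 = 14
gcd(1,1,3,1,1,6) = 1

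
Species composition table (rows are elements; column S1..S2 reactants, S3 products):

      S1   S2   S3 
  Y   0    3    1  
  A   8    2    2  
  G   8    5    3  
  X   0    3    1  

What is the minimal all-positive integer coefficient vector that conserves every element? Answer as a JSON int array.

Y: 1·0+2·3 = 6 | 6·1 = 6
A: 1·8+2·2 = 12 | 6·2 = 12
G: 1·8+2·5 = 18 | 6·3 = 18
X: 1·0+2·3 = 6 | 6·1 = 6
gcd(1,2,6) = 1

Coefficients: [1, 2, 6]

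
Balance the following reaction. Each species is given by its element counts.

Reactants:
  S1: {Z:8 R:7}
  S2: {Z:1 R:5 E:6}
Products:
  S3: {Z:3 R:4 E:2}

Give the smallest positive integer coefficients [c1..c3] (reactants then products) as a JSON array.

Z: 1·8+1·1 = 9 | 3·3 = 9
R: 1·7+1·5 = 12 | 3·4 = 12
E: 1·0+1·6 = 6 | 3·2 = 6
gcd(1,1,3) = 1

Coefficients: [1, 1, 3]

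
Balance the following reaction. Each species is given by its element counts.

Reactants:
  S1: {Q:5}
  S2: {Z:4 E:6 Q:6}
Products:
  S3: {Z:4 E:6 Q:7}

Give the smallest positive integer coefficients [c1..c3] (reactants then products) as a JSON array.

Coefficients: [1, 5, 5]

Z: 1·0+5·4 = 20 | 5·4 = 20
E: 1·0+5·6 = 30 | 5·6 = 30
Q: 1·5+5·6 = 35 | 5·7 = 35
gcd(1,5,5) = 1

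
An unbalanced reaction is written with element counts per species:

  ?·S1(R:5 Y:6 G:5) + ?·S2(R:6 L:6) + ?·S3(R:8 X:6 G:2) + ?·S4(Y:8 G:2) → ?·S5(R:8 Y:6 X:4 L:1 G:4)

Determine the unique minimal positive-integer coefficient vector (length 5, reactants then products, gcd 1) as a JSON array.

R: 2·5+1·6+4·8+3·0 = 48 | 6·8 = 48
Y: 2·6+1·0+4·0+3·8 = 36 | 6·6 = 36
X: 2·0+1·0+4·6+3·0 = 24 | 6·4 = 24
L: 2·0+1·6+4·0+3·0 = 6 | 6·1 = 6
G: 2·5+1·0+4·2+3·2 = 24 | 6·4 = 24
gcd(2,1,4,3,6) = 1

Coefficients: [2, 1, 4, 3, 6]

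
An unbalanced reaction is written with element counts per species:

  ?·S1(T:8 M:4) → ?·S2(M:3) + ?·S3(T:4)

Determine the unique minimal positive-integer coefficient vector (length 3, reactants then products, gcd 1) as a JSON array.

Coefficients: [3, 4, 6]

T: 3·8 = 24 | 4·0+6·4 = 24
M: 3·4 = 12 | 4·3+6·0 = 12
gcd(3,4,6) = 1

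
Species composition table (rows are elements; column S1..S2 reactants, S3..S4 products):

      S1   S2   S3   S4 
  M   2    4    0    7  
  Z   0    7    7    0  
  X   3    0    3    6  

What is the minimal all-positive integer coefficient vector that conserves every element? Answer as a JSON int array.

M: 5·2+1·4 = 14 | 1·0+2·7 = 14
Z: 5·0+1·7 = 7 | 1·7+2·0 = 7
X: 5·3+1·0 = 15 | 1·3+2·6 = 15
gcd(5,1,1,2) = 1

Coefficients: [5, 1, 1, 2]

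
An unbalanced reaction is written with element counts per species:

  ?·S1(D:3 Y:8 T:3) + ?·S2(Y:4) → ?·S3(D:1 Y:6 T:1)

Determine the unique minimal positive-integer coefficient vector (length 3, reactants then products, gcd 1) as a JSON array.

D: 2·3+5·0 = 6 | 6·1 = 6
Y: 2·8+5·4 = 36 | 6·6 = 36
T: 2·3+5·0 = 6 | 6·1 = 6
gcd(2,5,6) = 1

Coefficients: [2, 5, 6]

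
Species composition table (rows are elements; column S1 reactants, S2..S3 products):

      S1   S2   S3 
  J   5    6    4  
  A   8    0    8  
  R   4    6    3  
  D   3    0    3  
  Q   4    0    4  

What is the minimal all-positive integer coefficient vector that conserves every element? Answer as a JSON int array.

Coefficients: [6, 1, 6]

J: 6·5 = 30 | 1·6+6·4 = 30
A: 6·8 = 48 | 1·0+6·8 = 48
R: 6·4 = 24 | 1·6+6·3 = 24
D: 6·3 = 18 | 1·0+6·3 = 18
Q: 6·4 = 24 | 1·0+6·4 = 24
gcd(6,1,6) = 1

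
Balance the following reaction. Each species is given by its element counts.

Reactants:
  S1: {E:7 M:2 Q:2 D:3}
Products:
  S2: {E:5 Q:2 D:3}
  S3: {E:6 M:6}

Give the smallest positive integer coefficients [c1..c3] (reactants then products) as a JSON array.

E: 3·7 = 21 | 3·5+1·6 = 21
M: 3·2 = 6 | 3·0+1·6 = 6
Q: 3·2 = 6 | 3·2+1·0 = 6
D: 3·3 = 9 | 3·3+1·0 = 9
gcd(3,3,1) = 1

Coefficients: [3, 3, 1]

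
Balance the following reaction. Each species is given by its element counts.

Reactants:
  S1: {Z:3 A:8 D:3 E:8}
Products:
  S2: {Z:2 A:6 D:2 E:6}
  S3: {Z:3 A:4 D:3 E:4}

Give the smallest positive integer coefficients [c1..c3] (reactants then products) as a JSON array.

Coefficients: [5, 6, 1]

Z: 5·3 = 15 | 6·2+1·3 = 15
A: 5·8 = 40 | 6·6+1·4 = 40
D: 5·3 = 15 | 6·2+1·3 = 15
E: 5·8 = 40 | 6·6+1·4 = 40
gcd(5,6,1) = 1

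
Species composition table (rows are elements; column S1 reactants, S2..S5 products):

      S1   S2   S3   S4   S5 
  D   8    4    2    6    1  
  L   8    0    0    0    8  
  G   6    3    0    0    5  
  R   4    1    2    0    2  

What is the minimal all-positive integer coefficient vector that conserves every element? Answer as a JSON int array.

Coefficients: [6, 2, 5, 4, 6]

D: 6·8 = 48 | 2·4+5·2+4·6+6·1 = 48
L: 6·8 = 48 | 2·0+5·0+4·0+6·8 = 48
G: 6·6 = 36 | 2·3+5·0+4·0+6·5 = 36
R: 6·4 = 24 | 2·1+5·2+4·0+6·2 = 24
gcd(6,2,5,4,6) = 1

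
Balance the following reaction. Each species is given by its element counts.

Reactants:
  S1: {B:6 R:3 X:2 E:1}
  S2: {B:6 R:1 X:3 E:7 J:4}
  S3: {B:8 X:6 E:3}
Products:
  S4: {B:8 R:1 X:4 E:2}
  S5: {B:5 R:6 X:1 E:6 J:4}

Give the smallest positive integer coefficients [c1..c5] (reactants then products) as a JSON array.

Coefficients: [5, 2, 1, 5, 2]

B: 5·6+2·6+1·8 = 50 | 5·8+2·5 = 50
R: 5·3+2·1+1·0 = 17 | 5·1+2·6 = 17
X: 5·2+2·3+1·6 = 22 | 5·4+2·1 = 22
E: 5·1+2·7+1·3 = 22 | 5·2+2·6 = 22
J: 5·0+2·4+1·0 = 8 | 5·0+2·4 = 8
gcd(5,2,1,5,2) = 1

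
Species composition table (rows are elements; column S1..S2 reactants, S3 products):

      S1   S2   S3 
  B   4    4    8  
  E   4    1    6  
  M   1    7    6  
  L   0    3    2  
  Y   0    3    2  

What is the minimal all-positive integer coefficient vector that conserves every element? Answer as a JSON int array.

B: 4·4+2·4 = 24 | 3·8 = 24
E: 4·4+2·1 = 18 | 3·6 = 18
M: 4·1+2·7 = 18 | 3·6 = 18
L: 4·0+2·3 = 6 | 3·2 = 6
Y: 4·0+2·3 = 6 | 3·2 = 6
gcd(4,2,3) = 1

Coefficients: [4, 2, 3]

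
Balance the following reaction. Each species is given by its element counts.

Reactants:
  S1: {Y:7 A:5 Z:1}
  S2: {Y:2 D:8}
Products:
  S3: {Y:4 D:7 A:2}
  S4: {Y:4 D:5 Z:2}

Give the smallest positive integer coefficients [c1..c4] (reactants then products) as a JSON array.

Coefficients: [2, 5, 5, 1]

Y: 2·7+5·2 = 24 | 5·4+1·4 = 24
D: 2·0+5·8 = 40 | 5·7+1·5 = 40
A: 2·5+5·0 = 10 | 5·2+1·0 = 10
Z: 2·1+5·0 = 2 | 5·0+1·2 = 2
gcd(2,5,5,1) = 1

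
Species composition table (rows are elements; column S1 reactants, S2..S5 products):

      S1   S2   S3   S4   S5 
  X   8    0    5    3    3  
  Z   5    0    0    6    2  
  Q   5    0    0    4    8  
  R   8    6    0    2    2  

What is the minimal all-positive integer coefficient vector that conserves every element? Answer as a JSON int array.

X: 4·8 = 32 | 4·0+4·5+3·3+1·3 = 32
Z: 4·5 = 20 | 4·0+4·0+3·6+1·2 = 20
Q: 4·5 = 20 | 4·0+4·0+3·4+1·8 = 20
R: 4·8 = 32 | 4·6+4·0+3·2+1·2 = 32
gcd(4,4,4,3,1) = 1

Coefficients: [4, 4, 4, 3, 1]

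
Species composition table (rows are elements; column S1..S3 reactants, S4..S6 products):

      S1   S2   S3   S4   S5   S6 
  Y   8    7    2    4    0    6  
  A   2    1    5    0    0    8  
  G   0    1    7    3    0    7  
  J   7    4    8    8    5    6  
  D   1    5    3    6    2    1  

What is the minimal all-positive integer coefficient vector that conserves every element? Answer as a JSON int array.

Y: 1·8+2·7+4·2 = 30 | 3·4+1·0+3·6 = 30
A: 1·2+2·1+4·5 = 24 | 3·0+1·0+3·8 = 24
G: 1·0+2·1+4·7 = 30 | 3·3+1·0+3·7 = 30
J: 1·7+2·4+4·8 = 47 | 3·8+1·5+3·6 = 47
D: 1·1+2·5+4·3 = 23 | 3·6+1·2+3·1 = 23
gcd(1,2,4,3,1,3) = 1

Coefficients: [1, 2, 4, 3, 1, 3]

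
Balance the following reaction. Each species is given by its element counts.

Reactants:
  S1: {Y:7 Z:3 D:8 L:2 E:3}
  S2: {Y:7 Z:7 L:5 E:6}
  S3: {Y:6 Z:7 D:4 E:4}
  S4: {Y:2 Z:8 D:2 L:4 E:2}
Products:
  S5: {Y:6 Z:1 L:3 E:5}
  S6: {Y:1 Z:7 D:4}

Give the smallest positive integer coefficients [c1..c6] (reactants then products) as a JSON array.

Y: 1·7+1·7+3·6+2·2 = 36 | 5·6+6·1 = 36
Z: 1·3+1·7+3·7+2·8 = 47 | 5·1+6·7 = 47
D: 1·8+1·0+3·4+2·2 = 24 | 5·0+6·4 = 24
L: 1·2+1·5+3·0+2·4 = 15 | 5·3+6·0 = 15
E: 1·3+1·6+3·4+2·2 = 25 | 5·5+6·0 = 25
gcd(1,1,3,2,5,6) = 1

Coefficients: [1, 1, 3, 2, 5, 6]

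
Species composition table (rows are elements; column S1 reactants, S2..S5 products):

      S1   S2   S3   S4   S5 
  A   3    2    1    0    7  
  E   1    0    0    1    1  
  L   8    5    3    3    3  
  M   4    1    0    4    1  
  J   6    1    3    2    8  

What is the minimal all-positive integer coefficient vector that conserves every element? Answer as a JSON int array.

A: 6·3 = 18 | 3·2+5·1+5·0+1·7 = 18
E: 6·1 = 6 | 3·0+5·0+5·1+1·1 = 6
L: 6·8 = 48 | 3·5+5·3+5·3+1·3 = 48
M: 6·4 = 24 | 3·1+5·0+5·4+1·1 = 24
J: 6·6 = 36 | 3·1+5·3+5·2+1·8 = 36
gcd(6,3,5,5,1) = 1

Coefficients: [6, 3, 5, 5, 1]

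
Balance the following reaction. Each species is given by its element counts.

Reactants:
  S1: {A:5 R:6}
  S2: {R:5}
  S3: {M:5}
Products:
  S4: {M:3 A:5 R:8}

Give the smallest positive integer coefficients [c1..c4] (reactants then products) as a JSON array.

M: 5·0+2·0+3·5 = 15 | 5·3 = 15
A: 5·5+2·0+3·0 = 25 | 5·5 = 25
R: 5·6+2·5+3·0 = 40 | 5·8 = 40
gcd(5,2,3,5) = 1

Coefficients: [5, 2, 3, 5]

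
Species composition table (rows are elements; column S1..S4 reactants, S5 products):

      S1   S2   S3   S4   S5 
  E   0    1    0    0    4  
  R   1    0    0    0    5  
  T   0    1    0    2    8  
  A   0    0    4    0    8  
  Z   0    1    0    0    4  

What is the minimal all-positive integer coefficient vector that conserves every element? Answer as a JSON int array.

E: 5·0+4·1+2·0+2·0 = 4 | 1·4 = 4
R: 5·1+4·0+2·0+2·0 = 5 | 1·5 = 5
T: 5·0+4·1+2·0+2·2 = 8 | 1·8 = 8
A: 5·0+4·0+2·4+2·0 = 8 | 1·8 = 8
Z: 5·0+4·1+2·0+2·0 = 4 | 1·4 = 4
gcd(5,4,2,2,1) = 1

Coefficients: [5, 4, 2, 2, 1]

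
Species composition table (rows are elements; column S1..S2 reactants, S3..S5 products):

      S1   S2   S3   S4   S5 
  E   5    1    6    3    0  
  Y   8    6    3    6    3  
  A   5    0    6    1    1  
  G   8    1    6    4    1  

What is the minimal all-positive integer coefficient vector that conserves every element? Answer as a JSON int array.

E: 3·5+3·1 = 18 | 1·6+4·3+5·0 = 18
Y: 3·8+3·6 = 42 | 1·3+4·6+5·3 = 42
A: 3·5+3·0 = 15 | 1·6+4·1+5·1 = 15
G: 3·8+3·1 = 27 | 1·6+4·4+5·1 = 27
gcd(3,3,1,4,5) = 1

Coefficients: [3, 3, 1, 4, 5]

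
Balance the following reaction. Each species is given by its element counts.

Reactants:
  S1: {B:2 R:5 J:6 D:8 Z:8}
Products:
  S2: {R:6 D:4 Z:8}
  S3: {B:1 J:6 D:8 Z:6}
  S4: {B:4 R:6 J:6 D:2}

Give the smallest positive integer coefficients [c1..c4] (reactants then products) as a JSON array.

B: 6·2 = 12 | 3·0+4·1+2·4 = 12
R: 6·5 = 30 | 3·6+4·0+2·6 = 30
J: 6·6 = 36 | 3·0+4·6+2·6 = 36
D: 6·8 = 48 | 3·4+4·8+2·2 = 48
Z: 6·8 = 48 | 3·8+4·6+2·0 = 48
gcd(6,3,4,2) = 1

Coefficients: [6, 3, 4, 2]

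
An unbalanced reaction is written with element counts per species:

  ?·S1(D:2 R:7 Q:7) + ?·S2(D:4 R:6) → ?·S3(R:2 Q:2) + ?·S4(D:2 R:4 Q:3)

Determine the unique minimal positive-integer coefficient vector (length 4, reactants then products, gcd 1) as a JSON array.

D: 4·2+1·4 = 12 | 5·0+6·2 = 12
R: 4·7+1·6 = 34 | 5·2+6·4 = 34
Q: 4·7+1·0 = 28 | 5·2+6·3 = 28
gcd(4,1,5,6) = 1

Coefficients: [4, 1, 5, 6]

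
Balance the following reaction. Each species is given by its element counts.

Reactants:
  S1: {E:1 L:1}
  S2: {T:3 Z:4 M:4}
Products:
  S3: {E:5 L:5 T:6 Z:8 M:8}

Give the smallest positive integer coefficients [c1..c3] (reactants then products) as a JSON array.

Coefficients: [5, 2, 1]

E: 5·1+2·0 = 5 | 1·5 = 5
L: 5·1+2·0 = 5 | 1·5 = 5
T: 5·0+2·3 = 6 | 1·6 = 6
Z: 5·0+2·4 = 8 | 1·8 = 8
M: 5·0+2·4 = 8 | 1·8 = 8
gcd(5,2,1) = 1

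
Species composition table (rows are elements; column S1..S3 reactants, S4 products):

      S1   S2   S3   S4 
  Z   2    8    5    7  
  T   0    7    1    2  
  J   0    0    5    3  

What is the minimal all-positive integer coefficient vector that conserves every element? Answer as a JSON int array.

Z: 6·2+1·8+3·5 = 35 | 5·7 = 35
T: 6·0+1·7+3·1 = 10 | 5·2 = 10
J: 6·0+1·0+3·5 = 15 | 5·3 = 15
gcd(6,1,3,5) = 1

Coefficients: [6, 1, 3, 5]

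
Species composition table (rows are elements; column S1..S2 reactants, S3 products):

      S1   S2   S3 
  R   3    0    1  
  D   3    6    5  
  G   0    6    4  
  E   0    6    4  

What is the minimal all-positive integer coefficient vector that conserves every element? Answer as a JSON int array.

R: 1·3+2·0 = 3 | 3·1 = 3
D: 1·3+2·6 = 15 | 3·5 = 15
G: 1·0+2·6 = 12 | 3·4 = 12
E: 1·0+2·6 = 12 | 3·4 = 12
gcd(1,2,3) = 1

Coefficients: [1, 2, 3]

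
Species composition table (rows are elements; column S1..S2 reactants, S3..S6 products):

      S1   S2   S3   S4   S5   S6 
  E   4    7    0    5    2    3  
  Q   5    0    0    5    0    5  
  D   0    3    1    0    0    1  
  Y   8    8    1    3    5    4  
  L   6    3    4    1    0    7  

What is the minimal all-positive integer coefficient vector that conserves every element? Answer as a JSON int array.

Coefficients: [4, 2, 5, 3, 6, 1]

E: 4·4+2·7 = 30 | 5·0+3·5+6·2+1·3 = 30
Q: 4·5+2·0 = 20 | 5·0+3·5+6·0+1·5 = 20
D: 4·0+2·3 = 6 | 5·1+3·0+6·0+1·1 = 6
Y: 4·8+2·8 = 48 | 5·1+3·3+6·5+1·4 = 48
L: 4·6+2·3 = 30 | 5·4+3·1+6·0+1·7 = 30
gcd(4,2,5,3,6,1) = 1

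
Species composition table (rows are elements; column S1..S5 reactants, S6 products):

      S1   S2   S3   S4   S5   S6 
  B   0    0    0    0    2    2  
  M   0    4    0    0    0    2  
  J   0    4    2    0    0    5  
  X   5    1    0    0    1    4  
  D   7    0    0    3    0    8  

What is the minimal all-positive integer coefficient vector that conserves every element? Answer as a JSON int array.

B: 1·0+1·0+3·0+3·0+2·2 = 4 | 2·2 = 4
M: 1·0+1·4+3·0+3·0+2·0 = 4 | 2·2 = 4
J: 1·0+1·4+3·2+3·0+2·0 = 10 | 2·5 = 10
X: 1·5+1·1+3·0+3·0+2·1 = 8 | 2·4 = 8
D: 1·7+1·0+3·0+3·3+2·0 = 16 | 2·8 = 16
gcd(1,1,3,3,2,2) = 1

Coefficients: [1, 1, 3, 3, 2, 2]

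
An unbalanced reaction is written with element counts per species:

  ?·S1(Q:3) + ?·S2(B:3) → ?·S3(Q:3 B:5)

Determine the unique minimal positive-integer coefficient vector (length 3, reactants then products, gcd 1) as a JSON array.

Q: 3·3+5·0 = 9 | 3·3 = 9
B: 3·0+5·3 = 15 | 3·5 = 15
gcd(3,5,3) = 1

Coefficients: [3, 5, 3]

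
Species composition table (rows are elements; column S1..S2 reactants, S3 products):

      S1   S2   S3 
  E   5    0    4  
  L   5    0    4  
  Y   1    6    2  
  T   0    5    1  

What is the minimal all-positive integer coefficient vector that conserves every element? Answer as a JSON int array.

E: 4·5+1·0 = 20 | 5·4 = 20
L: 4·5+1·0 = 20 | 5·4 = 20
Y: 4·1+1·6 = 10 | 5·2 = 10
T: 4·0+1·5 = 5 | 5·1 = 5
gcd(4,1,5) = 1

Coefficients: [4, 1, 5]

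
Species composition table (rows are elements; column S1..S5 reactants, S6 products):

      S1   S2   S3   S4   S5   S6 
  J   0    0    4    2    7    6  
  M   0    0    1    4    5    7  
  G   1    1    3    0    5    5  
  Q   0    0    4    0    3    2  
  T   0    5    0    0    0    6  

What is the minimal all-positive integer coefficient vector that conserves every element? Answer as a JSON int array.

J: 6·0+6·0+1·4+6·2+2·7 = 30 | 5·6 = 30
M: 6·0+6·0+1·1+6·4+2·5 = 35 | 5·7 = 35
G: 6·1+6·1+1·3+6·0+2·5 = 25 | 5·5 = 25
Q: 6·0+6·0+1·4+6·0+2·3 = 10 | 5·2 = 10
T: 6·0+6·5+1·0+6·0+2·0 = 30 | 5·6 = 30
gcd(6,6,1,6,2,5) = 1

Coefficients: [6, 6, 1, 6, 2, 5]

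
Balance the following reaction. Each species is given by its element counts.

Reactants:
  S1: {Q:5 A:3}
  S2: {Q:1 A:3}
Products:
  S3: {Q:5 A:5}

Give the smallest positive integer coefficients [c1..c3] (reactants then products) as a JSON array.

Coefficients: [5, 5, 6]

Q: 5·5+5·1 = 30 | 6·5 = 30
A: 5·3+5·3 = 30 | 6·5 = 30
gcd(5,5,6) = 1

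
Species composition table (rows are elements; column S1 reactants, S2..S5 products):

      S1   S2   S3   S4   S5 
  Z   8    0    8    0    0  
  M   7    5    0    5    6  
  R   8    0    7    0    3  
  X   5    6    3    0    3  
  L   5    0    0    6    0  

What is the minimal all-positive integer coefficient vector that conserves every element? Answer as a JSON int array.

Z: 6·8 = 48 | 1·0+6·8+5·0+2·0 = 48
M: 6·7 = 42 | 1·5+6·0+5·5+2·6 = 42
R: 6·8 = 48 | 1·0+6·7+5·0+2·3 = 48
X: 6·5 = 30 | 1·6+6·3+5·0+2·3 = 30
L: 6·5 = 30 | 1·0+6·0+5·6+2·0 = 30
gcd(6,1,6,5,2) = 1

Coefficients: [6, 1, 6, 5, 2]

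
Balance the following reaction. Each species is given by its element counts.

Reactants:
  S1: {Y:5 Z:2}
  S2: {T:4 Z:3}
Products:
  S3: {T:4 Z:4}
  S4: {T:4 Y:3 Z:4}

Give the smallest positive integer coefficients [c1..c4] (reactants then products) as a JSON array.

Coefficients: [3, 6, 1, 5]

T: 3·0+6·4 = 24 | 1·4+5·4 = 24
Y: 3·5+6·0 = 15 | 1·0+5·3 = 15
Z: 3·2+6·3 = 24 | 1·4+5·4 = 24
gcd(3,6,1,5) = 1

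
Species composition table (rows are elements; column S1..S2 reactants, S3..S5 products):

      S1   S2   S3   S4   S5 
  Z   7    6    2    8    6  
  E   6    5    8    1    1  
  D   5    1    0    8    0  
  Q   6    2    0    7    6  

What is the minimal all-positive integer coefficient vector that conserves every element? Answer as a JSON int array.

Z: 6·7+2·6 = 54 | 5·2+4·8+2·6 = 54
E: 6·6+2·5 = 46 | 5·8+4·1+2·1 = 46
D: 6·5+2·1 = 32 | 5·0+4·8+2·0 = 32
Q: 6·6+2·2 = 40 | 5·0+4·7+2·6 = 40
gcd(6,2,5,4,2) = 1

Coefficients: [6, 2, 5, 4, 2]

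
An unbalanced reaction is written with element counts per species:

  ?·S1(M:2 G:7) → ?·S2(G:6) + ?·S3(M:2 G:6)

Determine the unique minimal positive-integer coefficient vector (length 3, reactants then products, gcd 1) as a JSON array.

Coefficients: [6, 1, 6]

M: 6·2 = 12 | 1·0+6·2 = 12
G: 6·7 = 42 | 1·6+6·6 = 42
gcd(6,1,6) = 1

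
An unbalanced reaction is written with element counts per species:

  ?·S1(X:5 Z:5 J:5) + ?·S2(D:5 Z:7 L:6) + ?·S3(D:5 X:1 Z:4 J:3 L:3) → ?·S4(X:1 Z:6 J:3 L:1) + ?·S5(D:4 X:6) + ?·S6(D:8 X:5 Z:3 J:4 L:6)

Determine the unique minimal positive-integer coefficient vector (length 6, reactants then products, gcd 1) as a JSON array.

Coefficients: [4, 2, 2, 6, 1, 2]

D: 4·0+2·5+2·5 = 20 | 6·0+1·4+2·8 = 20
X: 4·5+2·0+2·1 = 22 | 6·1+1·6+2·5 = 22
Z: 4·5+2·7+2·4 = 42 | 6·6+1·0+2·3 = 42
J: 4·5+2·0+2·3 = 26 | 6·3+1·0+2·4 = 26
L: 4·0+2·6+2·3 = 18 | 6·1+1·0+2·6 = 18
gcd(4,2,2,6,1,2) = 1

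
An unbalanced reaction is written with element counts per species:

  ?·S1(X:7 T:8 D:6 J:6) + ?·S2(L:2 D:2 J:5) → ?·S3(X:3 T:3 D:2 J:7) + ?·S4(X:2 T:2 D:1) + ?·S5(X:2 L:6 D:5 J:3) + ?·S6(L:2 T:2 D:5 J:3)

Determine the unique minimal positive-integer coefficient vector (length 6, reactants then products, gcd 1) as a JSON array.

X: 4·7+6·0 = 28 | 6·3+4·2+1·2+3·0 = 28
L: 4·0+6·2 = 12 | 6·0+4·0+1·6+3·2 = 12
T: 4·8+6·0 = 32 | 6·3+4·2+1·0+3·2 = 32
D: 4·6+6·2 = 36 | 6·2+4·1+1·5+3·5 = 36
J: 4·6+6·5 = 54 | 6·7+4·0+1·3+3·3 = 54
gcd(4,6,6,4,1,3) = 1

Coefficients: [4, 6, 6, 4, 1, 3]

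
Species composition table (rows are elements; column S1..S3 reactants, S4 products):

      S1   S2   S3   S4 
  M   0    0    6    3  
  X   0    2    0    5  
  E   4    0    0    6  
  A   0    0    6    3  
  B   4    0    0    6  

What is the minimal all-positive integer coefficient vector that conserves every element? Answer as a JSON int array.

M: 3·0+5·0+1·6 = 6 | 2·3 = 6
X: 3·0+5·2+1·0 = 10 | 2·5 = 10
E: 3·4+5·0+1·0 = 12 | 2·6 = 12
A: 3·0+5·0+1·6 = 6 | 2·3 = 6
B: 3·4+5·0+1·0 = 12 | 2·6 = 12
gcd(3,5,1,2) = 1

Coefficients: [3, 5, 1, 2]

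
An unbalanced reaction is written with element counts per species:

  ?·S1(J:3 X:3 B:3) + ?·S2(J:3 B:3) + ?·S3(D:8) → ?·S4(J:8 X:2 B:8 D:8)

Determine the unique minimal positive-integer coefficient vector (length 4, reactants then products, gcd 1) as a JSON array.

Coefficients: [2, 6, 3, 3]

J: 2·3+6·3+3·0 = 24 | 3·8 = 24
X: 2·3+6·0+3·0 = 6 | 3·2 = 6
B: 2·3+6·3+3·0 = 24 | 3·8 = 24
D: 2·0+6·0+3·8 = 24 | 3·8 = 24
gcd(2,6,3,3) = 1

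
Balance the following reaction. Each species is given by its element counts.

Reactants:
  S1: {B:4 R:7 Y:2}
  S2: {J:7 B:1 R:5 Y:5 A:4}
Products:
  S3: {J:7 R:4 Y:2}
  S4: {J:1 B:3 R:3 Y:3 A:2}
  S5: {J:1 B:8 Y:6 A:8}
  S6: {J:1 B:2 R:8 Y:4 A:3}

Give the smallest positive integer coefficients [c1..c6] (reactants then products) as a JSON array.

Coefficients: [4, 6, 5, 2, 1, 4]

J: 4·0+6·7 = 42 | 5·7+2·1+1·1+4·1 = 42
B: 4·4+6·1 = 22 | 5·0+2·3+1·8+4·2 = 22
R: 4·7+6·5 = 58 | 5·4+2·3+1·0+4·8 = 58
Y: 4·2+6·5 = 38 | 5·2+2·3+1·6+4·4 = 38
A: 4·0+6·4 = 24 | 5·0+2·2+1·8+4·3 = 24
gcd(4,6,5,2,1,4) = 1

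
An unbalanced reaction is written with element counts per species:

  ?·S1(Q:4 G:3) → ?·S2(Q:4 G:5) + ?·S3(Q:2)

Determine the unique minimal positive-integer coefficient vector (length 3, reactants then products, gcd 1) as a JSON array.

Q: 5·4 = 20 | 3·4+4·2 = 20
G: 5·3 = 15 | 3·5+4·0 = 15
gcd(5,3,4) = 1

Coefficients: [5, 3, 4]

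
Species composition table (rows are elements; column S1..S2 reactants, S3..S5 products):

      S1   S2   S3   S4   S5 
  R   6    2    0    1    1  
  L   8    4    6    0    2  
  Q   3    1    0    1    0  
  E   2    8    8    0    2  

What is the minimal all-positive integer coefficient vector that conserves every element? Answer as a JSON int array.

Coefficients: [1, 2, 1, 5, 5]

R: 1·6+2·2 = 10 | 1·0+5·1+5·1 = 10
L: 1·8+2·4 = 16 | 1·6+5·0+5·2 = 16
Q: 1·3+2·1 = 5 | 1·0+5·1+5·0 = 5
E: 1·2+2·8 = 18 | 1·8+5·0+5·2 = 18
gcd(1,2,1,5,5) = 1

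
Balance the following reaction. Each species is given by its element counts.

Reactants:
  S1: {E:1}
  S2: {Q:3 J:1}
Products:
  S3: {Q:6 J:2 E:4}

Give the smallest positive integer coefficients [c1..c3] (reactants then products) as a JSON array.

Q: 4·0+2·3 = 6 | 1·6 = 6
J: 4·0+2·1 = 2 | 1·2 = 2
E: 4·1+2·0 = 4 | 1·4 = 4
gcd(4,2,1) = 1

Coefficients: [4, 2, 1]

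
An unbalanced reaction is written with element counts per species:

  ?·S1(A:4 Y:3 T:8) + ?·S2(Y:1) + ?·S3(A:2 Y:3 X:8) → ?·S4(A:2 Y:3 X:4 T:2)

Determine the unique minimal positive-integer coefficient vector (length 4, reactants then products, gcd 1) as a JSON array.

A: 1·4+3·0+2·2 = 8 | 4·2 = 8
Y: 1·3+3·1+2·3 = 12 | 4·3 = 12
X: 1·0+3·0+2·8 = 16 | 4·4 = 16
T: 1·8+3·0+2·0 = 8 | 4·2 = 8
gcd(1,3,2,4) = 1

Coefficients: [1, 3, 2, 4]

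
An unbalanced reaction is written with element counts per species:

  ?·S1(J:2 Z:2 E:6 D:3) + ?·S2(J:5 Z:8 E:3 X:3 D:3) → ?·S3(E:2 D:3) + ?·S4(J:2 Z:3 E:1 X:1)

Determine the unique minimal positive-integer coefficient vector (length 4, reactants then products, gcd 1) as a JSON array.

Coefficients: [1, 2, 3, 6]

J: 1·2+2·5 = 12 | 3·0+6·2 = 12
Z: 1·2+2·8 = 18 | 3·0+6·3 = 18
E: 1·6+2·3 = 12 | 3·2+6·1 = 12
X: 1·0+2·3 = 6 | 3·0+6·1 = 6
D: 1·3+2·3 = 9 | 3·3+6·0 = 9
gcd(1,2,3,6) = 1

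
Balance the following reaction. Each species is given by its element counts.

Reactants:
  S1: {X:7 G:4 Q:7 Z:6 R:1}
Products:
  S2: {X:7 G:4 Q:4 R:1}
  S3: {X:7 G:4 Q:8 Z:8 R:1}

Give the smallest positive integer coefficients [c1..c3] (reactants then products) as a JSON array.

Coefficients: [4, 1, 3]

X: 4·7 = 28 | 1·7+3·7 = 28
G: 4·4 = 16 | 1·4+3·4 = 16
Q: 4·7 = 28 | 1·4+3·8 = 28
Z: 4·6 = 24 | 1·0+3·8 = 24
R: 4·1 = 4 | 1·1+3·1 = 4
gcd(4,1,3) = 1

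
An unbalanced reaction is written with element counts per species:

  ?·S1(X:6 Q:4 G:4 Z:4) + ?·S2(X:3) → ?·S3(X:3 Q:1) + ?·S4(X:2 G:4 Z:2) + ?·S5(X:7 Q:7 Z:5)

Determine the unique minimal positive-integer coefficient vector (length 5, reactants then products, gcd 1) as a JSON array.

X: 5·6+4·3 = 42 | 6·3+5·2+2·7 = 42
Q: 5·4+4·0 = 20 | 6·1+5·0+2·7 = 20
G: 5·4+4·0 = 20 | 6·0+5·4+2·0 = 20
Z: 5·4+4·0 = 20 | 6·0+5·2+2·5 = 20
gcd(5,4,6,5,2) = 1

Coefficients: [5, 4, 6, 5, 2]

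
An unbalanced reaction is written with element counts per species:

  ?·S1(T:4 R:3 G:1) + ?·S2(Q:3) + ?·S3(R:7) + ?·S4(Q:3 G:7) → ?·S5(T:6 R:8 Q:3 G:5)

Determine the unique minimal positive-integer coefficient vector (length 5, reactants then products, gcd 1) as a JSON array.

T: 3·4+1·0+1·0+1·0 = 12 | 2·6 = 12
R: 3·3+1·0+1·7+1·0 = 16 | 2·8 = 16
Q: 3·0+1·3+1·0+1·3 = 6 | 2·3 = 6
G: 3·1+1·0+1·0+1·7 = 10 | 2·5 = 10
gcd(3,1,1,1,2) = 1

Coefficients: [3, 1, 1, 1, 2]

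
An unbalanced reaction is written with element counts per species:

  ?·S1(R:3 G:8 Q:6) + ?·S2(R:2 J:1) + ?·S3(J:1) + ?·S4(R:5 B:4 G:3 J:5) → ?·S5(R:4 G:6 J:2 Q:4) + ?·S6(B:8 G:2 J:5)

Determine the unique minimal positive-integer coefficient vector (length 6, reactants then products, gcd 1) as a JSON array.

Coefficients: [4, 1, 6, 2, 6, 1]

R: 4·3+1·2+6·0+2·5 = 24 | 6·4+1·0 = 24
B: 4·0+1·0+6·0+2·4 = 8 | 6·0+1·8 = 8
G: 4·8+1·0+6·0+2·3 = 38 | 6·6+1·2 = 38
J: 4·0+1·1+6·1+2·5 = 17 | 6·2+1·5 = 17
Q: 4·6+1·0+6·0+2·0 = 24 | 6·4+1·0 = 24
gcd(4,1,6,2,6,1) = 1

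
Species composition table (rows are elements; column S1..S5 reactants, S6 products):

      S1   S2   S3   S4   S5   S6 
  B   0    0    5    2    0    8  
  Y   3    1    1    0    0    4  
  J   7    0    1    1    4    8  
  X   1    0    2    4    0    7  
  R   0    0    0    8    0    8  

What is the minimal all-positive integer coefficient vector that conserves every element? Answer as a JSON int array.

Coefficients: [3, 5, 6, 5, 2, 5]

B: 3·0+5·0+6·5+5·2+2·0 = 40 | 5·8 = 40
Y: 3·3+5·1+6·1+5·0+2·0 = 20 | 5·4 = 20
J: 3·7+5·0+6·1+5·1+2·4 = 40 | 5·8 = 40
X: 3·1+5·0+6·2+5·4+2·0 = 35 | 5·7 = 35
R: 3·0+5·0+6·0+5·8+2·0 = 40 | 5·8 = 40
gcd(3,5,6,5,2,5) = 1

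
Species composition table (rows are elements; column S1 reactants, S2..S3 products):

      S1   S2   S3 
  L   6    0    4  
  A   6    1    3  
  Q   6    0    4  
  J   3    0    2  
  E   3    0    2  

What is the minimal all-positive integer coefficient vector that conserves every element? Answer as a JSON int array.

Coefficients: [2, 3, 3]

L: 2·6 = 12 | 3·0+3·4 = 12
A: 2·6 = 12 | 3·1+3·3 = 12
Q: 2·6 = 12 | 3·0+3·4 = 12
J: 2·3 = 6 | 3·0+3·2 = 6
E: 2·3 = 6 | 3·0+3·2 = 6
gcd(2,3,3) = 1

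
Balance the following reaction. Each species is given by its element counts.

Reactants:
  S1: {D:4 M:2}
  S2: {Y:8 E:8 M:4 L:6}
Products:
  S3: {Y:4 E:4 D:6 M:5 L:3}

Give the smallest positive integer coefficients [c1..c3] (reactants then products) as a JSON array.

Y: 3·0+1·8 = 8 | 2·4 = 8
E: 3·0+1·8 = 8 | 2·4 = 8
D: 3·4+1·0 = 12 | 2·6 = 12
M: 3·2+1·4 = 10 | 2·5 = 10
L: 3·0+1·6 = 6 | 2·3 = 6
gcd(3,1,2) = 1

Coefficients: [3, 1, 2]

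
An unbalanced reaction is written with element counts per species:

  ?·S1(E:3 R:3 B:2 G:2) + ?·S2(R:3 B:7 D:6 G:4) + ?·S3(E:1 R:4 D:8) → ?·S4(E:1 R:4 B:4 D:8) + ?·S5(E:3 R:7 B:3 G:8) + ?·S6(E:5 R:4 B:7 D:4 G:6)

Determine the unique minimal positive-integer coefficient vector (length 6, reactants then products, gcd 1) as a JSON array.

Coefficients: [6, 4, 3, 5, 2, 2]

E: 6·3+4·0+3·1 = 21 | 5·1+2·3+2·5 = 21
R: 6·3+4·3+3·4 = 42 | 5·4+2·7+2·4 = 42
B: 6·2+4·7+3·0 = 40 | 5·4+2·3+2·7 = 40
D: 6·0+4·6+3·8 = 48 | 5·8+2·0+2·4 = 48
G: 6·2+4·4+3·0 = 28 | 5·0+2·8+2·6 = 28
gcd(6,4,3,5,2,2) = 1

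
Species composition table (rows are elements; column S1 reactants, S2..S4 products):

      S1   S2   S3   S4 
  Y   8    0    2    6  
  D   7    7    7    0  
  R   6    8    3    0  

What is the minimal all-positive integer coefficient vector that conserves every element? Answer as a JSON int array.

Coefficients: [5, 3, 2, 6]

Y: 5·8 = 40 | 3·0+2·2+6·6 = 40
D: 5·7 = 35 | 3·7+2·7+6·0 = 35
R: 5·6 = 30 | 3·8+2·3+6·0 = 30
gcd(5,3,2,6) = 1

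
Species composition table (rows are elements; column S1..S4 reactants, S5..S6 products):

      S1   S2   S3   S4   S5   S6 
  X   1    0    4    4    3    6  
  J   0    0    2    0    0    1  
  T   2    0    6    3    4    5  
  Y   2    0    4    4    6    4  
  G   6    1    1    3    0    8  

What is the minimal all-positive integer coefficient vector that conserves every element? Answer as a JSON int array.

Coefficients: [1, 6, 2, 6, 3, 4]

X: 1·1+6·0+2·4+6·4 = 33 | 3·3+4·6 = 33
J: 1·0+6·0+2·2+6·0 = 4 | 3·0+4·1 = 4
T: 1·2+6·0+2·6+6·3 = 32 | 3·4+4·5 = 32
Y: 1·2+6·0+2·4+6·4 = 34 | 3·6+4·4 = 34
G: 1·6+6·1+2·1+6·3 = 32 | 3·0+4·8 = 32
gcd(1,6,2,6,3,4) = 1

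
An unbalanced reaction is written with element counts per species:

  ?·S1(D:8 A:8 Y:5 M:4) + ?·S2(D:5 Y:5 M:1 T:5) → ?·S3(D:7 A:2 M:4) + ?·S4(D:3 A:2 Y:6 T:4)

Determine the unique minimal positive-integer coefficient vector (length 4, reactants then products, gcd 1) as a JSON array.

Coefficients: [2, 4, 3, 5]

D: 2·8+4·5 = 36 | 3·7+5·3 = 36
A: 2·8+4·0 = 16 | 3·2+5·2 = 16
Y: 2·5+4·5 = 30 | 3·0+5·6 = 30
M: 2·4+4·1 = 12 | 3·4+5·0 = 12
T: 2·0+4·5 = 20 | 3·0+5·4 = 20
gcd(2,4,3,5) = 1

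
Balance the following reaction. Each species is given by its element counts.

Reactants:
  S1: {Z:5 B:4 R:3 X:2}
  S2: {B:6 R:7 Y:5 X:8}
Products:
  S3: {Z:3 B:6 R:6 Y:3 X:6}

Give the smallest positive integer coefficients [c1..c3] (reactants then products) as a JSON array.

Coefficients: [3, 3, 5]

Z: 3·5+3·0 = 15 | 5·3 = 15
B: 3·4+3·6 = 30 | 5·6 = 30
R: 3·3+3·7 = 30 | 5·6 = 30
Y: 3·0+3·5 = 15 | 5·3 = 15
X: 3·2+3·8 = 30 | 5·6 = 30
gcd(3,3,5) = 1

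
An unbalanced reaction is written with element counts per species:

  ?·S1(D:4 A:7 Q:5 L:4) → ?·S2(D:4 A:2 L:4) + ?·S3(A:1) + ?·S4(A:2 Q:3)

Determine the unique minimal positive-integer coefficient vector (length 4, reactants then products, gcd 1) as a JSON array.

D: 3·4 = 12 | 3·4+5·0+5·0 = 12
A: 3·7 = 21 | 3·2+5·1+5·2 = 21
Q: 3·5 = 15 | 3·0+5·0+5·3 = 15
L: 3·4 = 12 | 3·4+5·0+5·0 = 12
gcd(3,3,5,5) = 1

Coefficients: [3, 3, 5, 5]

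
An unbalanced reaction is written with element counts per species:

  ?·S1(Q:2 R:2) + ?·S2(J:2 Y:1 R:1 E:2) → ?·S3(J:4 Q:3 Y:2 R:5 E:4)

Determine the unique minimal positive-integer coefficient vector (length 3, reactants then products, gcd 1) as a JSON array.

Coefficients: [3, 4, 2]

J: 3·0+4·2 = 8 | 2·4 = 8
Q: 3·2+4·0 = 6 | 2·3 = 6
Y: 3·0+4·1 = 4 | 2·2 = 4
R: 3·2+4·1 = 10 | 2·5 = 10
E: 3·0+4·2 = 8 | 2·4 = 8
gcd(3,4,2) = 1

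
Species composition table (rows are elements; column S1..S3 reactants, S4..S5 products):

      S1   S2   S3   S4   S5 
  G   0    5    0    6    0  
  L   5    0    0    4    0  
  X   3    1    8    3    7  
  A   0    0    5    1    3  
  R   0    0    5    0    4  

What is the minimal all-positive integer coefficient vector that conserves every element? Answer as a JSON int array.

Coefficients: [4, 6, 4, 5, 5]

G: 4·0+6·5+4·0 = 30 | 5·6+5·0 = 30
L: 4·5+6·0+4·0 = 20 | 5·4+5·0 = 20
X: 4·3+6·1+4·8 = 50 | 5·3+5·7 = 50
A: 4·0+6·0+4·5 = 20 | 5·1+5·3 = 20
R: 4·0+6·0+4·5 = 20 | 5·0+5·4 = 20
gcd(4,6,4,5,5) = 1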